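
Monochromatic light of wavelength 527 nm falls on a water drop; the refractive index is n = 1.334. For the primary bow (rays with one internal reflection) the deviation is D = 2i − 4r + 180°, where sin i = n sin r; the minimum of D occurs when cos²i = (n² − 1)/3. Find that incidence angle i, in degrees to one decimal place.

59.4°

cos²i = (1.334² − 1)/3 = (1.77956 − 1)/3 = 0.25985.
cos i = 0.50976, so i = 59.352°.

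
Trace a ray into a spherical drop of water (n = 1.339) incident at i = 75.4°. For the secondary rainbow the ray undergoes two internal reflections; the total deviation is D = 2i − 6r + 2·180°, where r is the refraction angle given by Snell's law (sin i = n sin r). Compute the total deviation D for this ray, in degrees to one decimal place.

233.1°

sin r = sin 75.4° / 1.339 = 0.9677/1.339 = 0.7227; r = 46.28°.
D = 2·75.4° − 6·46.28° + 2·180° = 150.80° − 277.67° + 360° = 233.13°.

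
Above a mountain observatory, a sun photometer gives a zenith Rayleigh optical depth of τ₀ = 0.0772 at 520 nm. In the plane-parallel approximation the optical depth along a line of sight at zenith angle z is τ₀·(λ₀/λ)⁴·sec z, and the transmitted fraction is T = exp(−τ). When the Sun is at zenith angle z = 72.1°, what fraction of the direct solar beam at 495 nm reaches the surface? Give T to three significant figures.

sec 72.1° = 3.2535.
τ = 0.0772 × (520/495)⁴ × 3.2535 = 0.0772 × 1.2178 × 3.2535 = 0.3059.
T = exp(−0.3059) = 0.7365.

0.736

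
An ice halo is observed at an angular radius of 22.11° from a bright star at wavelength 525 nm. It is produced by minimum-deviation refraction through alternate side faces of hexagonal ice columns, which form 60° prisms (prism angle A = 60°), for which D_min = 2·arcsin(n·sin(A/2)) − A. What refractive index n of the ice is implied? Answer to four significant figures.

Rearranging: n = sin((D_min + A)/2) / sin(A/2).
(D_min + A)/2 = (22.11° + 60°)/2 = 41.055°.
n = sin 41.055° / sin 30° = 0.6568 / 0.5000 = 1.3136.

1.314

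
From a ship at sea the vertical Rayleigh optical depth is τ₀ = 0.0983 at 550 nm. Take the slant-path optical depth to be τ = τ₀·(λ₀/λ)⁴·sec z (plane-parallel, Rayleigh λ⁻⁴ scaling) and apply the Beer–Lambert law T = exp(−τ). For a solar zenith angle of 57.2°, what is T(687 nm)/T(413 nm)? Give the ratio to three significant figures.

Airmass: sec 57.2° = 1.8460.
τ(687 nm) = 0.0983 × (550/687)⁴ × 1.8460 = 0.0983 × 0.4108 × 1.8460 = 0.0745.
τ(413 nm) = 0.0983 × (550/413)⁴ × 1.8460 = 0.0983 × 3.1452 × 1.8460 = 0.5707.
T(687)/T(413) = exp(τ_B − τ_A) = exp(0.4962) = 1.6425.

1.64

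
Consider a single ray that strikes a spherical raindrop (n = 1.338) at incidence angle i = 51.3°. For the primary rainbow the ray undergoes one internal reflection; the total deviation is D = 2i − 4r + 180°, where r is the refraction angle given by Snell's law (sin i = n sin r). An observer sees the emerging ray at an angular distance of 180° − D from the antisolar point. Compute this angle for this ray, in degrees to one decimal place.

sin r = sin 51.3° / 1.338 = 0.7804/1.338 = 0.5833; r = 35.68°.
D = 2·51.3° − 4·35.68° + 180° = 102.60° − 142.73° + 180° = 139.87°.
Angle from antisolar point = 180° − D = 40.13°.

40.1°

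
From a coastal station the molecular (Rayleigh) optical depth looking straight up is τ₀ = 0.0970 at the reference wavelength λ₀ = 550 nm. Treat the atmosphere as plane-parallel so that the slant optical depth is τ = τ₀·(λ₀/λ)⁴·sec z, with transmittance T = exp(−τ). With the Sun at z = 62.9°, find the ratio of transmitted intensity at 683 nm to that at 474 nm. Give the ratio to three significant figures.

Airmass: sec 62.9° = 2.1952.
τ(683 nm) = 0.0970 × (550/683)⁴ × 2.1952 = 0.0970 × 0.4205 × 2.1952 = 0.0895.
τ(474 nm) = 0.0970 × (550/474)⁴ × 2.1952 = 0.0970 × 1.8127 × 2.1952 = 0.3860.
T(683)/T(474) = exp(τ_B − τ_A) = exp(0.2965) = 1.3451.

1.35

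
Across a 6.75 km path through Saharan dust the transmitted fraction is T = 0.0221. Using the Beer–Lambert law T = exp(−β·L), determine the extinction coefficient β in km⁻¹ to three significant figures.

Beer–Lambert: T = exp(−βL) ⇒ β = −ln(T)/L = −ln(0.0221)/6.75 = 3.8122/6.75 = 0.5648 km⁻¹.

0.565 km⁻¹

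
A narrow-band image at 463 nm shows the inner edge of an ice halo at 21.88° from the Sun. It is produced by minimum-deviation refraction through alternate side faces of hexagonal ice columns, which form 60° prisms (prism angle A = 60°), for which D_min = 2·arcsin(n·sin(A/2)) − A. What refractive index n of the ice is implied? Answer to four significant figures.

1.311

Rearranging: n = sin((D_min + A)/2) / sin(A/2).
(D_min + A)/2 = (21.88° + 60°)/2 = 40.940°.
n = sin 40.940° / sin 30° = 0.6553 / 0.5000 = 1.3105.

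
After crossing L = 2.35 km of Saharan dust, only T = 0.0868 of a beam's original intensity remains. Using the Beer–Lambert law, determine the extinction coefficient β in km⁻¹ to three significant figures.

1.04 km⁻¹

Beer–Lambert: T = exp(−βL) ⇒ β = −ln(T)/L = −ln(0.0868)/2.35 = 2.4441/2.35 = 1.04 km⁻¹.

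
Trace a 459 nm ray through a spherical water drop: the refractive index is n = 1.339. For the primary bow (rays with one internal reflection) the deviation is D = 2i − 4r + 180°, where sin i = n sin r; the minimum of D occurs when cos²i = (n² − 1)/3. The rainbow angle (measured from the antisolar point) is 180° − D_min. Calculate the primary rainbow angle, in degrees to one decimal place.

41.2°

cos²i = (1.79292 − 1)/3 = 0.26431; i = arccos(0.51411) = 59.062°.
sin r = sin 59.062°/1.339 = 0.64057; r = 39.834°.
D_min = 2·59.062° − 4·39.834° + 180° = 138.786°.
Rainbow angle = 180° − D_min = 41.214°.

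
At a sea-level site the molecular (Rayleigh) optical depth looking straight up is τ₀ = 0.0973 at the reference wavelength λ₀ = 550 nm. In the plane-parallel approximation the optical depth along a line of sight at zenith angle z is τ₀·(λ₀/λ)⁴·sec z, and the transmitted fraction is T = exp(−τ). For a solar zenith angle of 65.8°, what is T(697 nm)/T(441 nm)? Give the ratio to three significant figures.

1.62

Airmass: sec 65.8° = 2.4395.
τ(697 nm) = 0.0973 × (550/697)⁴ × 2.4395 = 0.0973 × 0.3877 × 2.4395 = 0.0920.
τ(441 nm) = 0.0973 × (550/441)⁴ × 2.4395 = 0.0973 × 2.4193 × 2.4395 = 0.5743.
T(697)/T(441) = exp(τ_B − τ_A) = exp(0.4822) = 1.6197.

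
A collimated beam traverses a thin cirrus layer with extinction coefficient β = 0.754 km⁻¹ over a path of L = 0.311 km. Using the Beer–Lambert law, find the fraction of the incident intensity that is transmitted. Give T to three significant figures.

τ = β·L = 0.754 × 0.311 = 0.2345.
T = exp(−0.2345) = 0.7910.

0.791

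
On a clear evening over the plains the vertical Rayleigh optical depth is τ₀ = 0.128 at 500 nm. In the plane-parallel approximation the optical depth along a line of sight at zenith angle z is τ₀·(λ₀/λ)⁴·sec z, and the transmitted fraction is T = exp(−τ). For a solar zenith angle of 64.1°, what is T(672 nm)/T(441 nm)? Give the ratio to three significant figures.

1.48

Airmass: sec 64.1° = 2.2894.
τ(672 nm) = 0.128 × (500/672)⁴ × 2.2894 = 0.128 × 0.3065 × 2.2894 = 0.0898.
τ(441 nm) = 0.128 × (500/441)⁴ × 2.2894 = 0.128 × 1.6524 × 2.2894 = 0.4842.
T(672)/T(441) = exp(τ_B − τ_A) = exp(0.3944) = 1.4835.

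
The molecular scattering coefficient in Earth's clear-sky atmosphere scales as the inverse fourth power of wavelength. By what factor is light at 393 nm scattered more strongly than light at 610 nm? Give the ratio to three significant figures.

Rayleigh scattering ∝ λ⁻⁴, so the ratio of coefficients is the inverse fourth power of the wavelength ratio.
σ(393)/σ(610) = (610/393)⁴ = (1.5522)⁴ = 5.804.

5.80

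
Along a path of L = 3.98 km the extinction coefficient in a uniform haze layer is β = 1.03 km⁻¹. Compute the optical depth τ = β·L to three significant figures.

4.10

τ = β·L = 1.03 × 3.98 = 4.0994.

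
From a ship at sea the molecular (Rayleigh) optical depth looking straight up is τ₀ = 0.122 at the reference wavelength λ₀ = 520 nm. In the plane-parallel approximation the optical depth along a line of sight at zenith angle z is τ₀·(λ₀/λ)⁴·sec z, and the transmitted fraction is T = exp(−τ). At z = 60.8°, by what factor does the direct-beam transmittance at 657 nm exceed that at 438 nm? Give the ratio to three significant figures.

1.49

Airmass: sec 60.8° = 2.0498.
τ(657 nm) = 0.122 × (520/657)⁴ × 2.0498 = 0.122 × 0.3924 × 2.0498 = 0.0981.
τ(438 nm) = 0.122 × (520/438)⁴ × 2.0498 = 0.122 × 1.9866 × 2.0498 = 0.4968.
T(657)/T(438) = exp(τ_B − τ_A) = exp(0.3987) = 1.4898.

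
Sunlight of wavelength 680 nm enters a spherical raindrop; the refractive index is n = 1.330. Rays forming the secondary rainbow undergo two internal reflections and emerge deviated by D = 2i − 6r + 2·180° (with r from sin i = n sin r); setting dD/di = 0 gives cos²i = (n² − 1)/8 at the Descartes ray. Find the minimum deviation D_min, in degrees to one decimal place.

230.1°

cos²i = (1.76890 − 1)/8 = 0.09611; i = arccos(0.31002) = 71.940°.
sin r = sin 71.940°/1.330 = 0.71483; r = 45.630°.
D_min = 2·71.940° − 6·45.630° + 360° = 230.101°.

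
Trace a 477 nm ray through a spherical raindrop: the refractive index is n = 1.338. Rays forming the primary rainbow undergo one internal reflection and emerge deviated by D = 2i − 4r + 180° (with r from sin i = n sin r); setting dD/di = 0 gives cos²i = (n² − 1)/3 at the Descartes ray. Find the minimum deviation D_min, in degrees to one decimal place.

138.6°

cos²i = (1.79024 − 1)/3 = 0.26341; i = arccos(0.51324) = 59.120°.
sin r = sin 59.120°/1.338 = 0.64144; r = 39.899°.
D_min = 2·59.120° − 4·39.899° + 180° = 138.643°.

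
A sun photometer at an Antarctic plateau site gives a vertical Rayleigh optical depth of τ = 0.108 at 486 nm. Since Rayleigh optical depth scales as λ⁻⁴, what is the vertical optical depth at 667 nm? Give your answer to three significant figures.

τ(667 nm) = τ(486 nm) × (486/667)⁴ = 0.108 × (0.7286)⁴ = 0.108 × 0.2819 = 0.0304.

0.0304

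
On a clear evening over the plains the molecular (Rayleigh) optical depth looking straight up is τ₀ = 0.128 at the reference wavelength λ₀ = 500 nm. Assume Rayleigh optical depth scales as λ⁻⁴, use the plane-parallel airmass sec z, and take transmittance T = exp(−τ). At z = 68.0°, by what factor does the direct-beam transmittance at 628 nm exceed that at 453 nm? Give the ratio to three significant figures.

1.45

Airmass: sec 68.0° = 2.6695.
τ(628 nm) = 0.128 × (500/628)⁴ × 2.6695 = 0.128 × 0.4018 × 2.6695 = 0.1373.
τ(453 nm) = 0.128 × (500/453)⁴ × 2.6695 = 0.128 × 1.4842 × 2.6695 = 0.5071.
T(628)/T(453) = exp(τ_B − τ_A) = exp(0.3698) = 1.4475.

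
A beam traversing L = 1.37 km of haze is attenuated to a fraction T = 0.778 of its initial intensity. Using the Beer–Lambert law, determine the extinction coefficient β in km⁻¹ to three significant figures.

Beer–Lambert: T = exp(−βL) ⇒ β = −ln(T)/L = −ln(0.778)/1.37 = 0.2510/1.37 = 0.1832 km⁻¹.

0.183 km⁻¹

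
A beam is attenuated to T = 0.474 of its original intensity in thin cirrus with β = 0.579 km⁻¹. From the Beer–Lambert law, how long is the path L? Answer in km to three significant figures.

Beer–Lambert: T = exp(−βL) ⇒ L = −ln(T)/β = −ln(0.474)/0.579 = 0.7465/0.579 = 1.289 km.

1.29 km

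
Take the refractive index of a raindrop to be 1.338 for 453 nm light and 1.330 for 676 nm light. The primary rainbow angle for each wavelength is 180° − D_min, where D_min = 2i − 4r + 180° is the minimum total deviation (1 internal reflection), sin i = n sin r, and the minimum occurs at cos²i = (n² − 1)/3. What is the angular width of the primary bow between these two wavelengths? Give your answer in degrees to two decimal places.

At 453 nm (n = 1.338): cos²i = 0.26341 → i = 59.120°, r = 39.899°, D_min = 138.643°, rainbow angle = 41.357°.
At 676 nm (n = 1.330): cos²i = 0.25630 → i = 59.585°, r = 40.422°, D_min = 137.484°, rainbow angle = 42.516°.
Angular width = |41.357° − 42.516°| = 1.160°.

1.16°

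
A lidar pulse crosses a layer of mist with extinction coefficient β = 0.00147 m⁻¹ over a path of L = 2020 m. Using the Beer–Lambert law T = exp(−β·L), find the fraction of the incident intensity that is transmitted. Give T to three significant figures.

0.0513

τ = β·L = 0.00147 × 2020 = 2.9694.
T = exp(−2.9694) = 0.0513.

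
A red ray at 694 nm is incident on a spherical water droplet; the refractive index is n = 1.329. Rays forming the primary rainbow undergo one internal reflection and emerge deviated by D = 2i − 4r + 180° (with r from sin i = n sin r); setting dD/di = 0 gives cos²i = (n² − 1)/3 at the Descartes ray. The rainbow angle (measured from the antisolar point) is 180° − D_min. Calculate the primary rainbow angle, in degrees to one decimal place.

cos²i = (1.76624 − 1)/3 = 0.25541; i = arccos(0.50538) = 59.643°.
sin r = sin 59.643°/1.329 = 0.64928; r = 40.487°.
D_min = 2·59.643° − 4·40.487° + 180° = 137.337°.
Rainbow angle = 180° − D_min = 42.663°.

42.7°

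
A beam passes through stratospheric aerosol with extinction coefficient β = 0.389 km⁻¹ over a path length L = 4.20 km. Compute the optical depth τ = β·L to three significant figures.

1.63

τ = β·L = 0.389 × 4.20 = 1.6338.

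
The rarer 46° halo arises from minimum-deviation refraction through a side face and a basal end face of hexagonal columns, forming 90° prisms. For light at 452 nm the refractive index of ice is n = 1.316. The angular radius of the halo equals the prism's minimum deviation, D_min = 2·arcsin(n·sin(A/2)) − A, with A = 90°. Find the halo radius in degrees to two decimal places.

47.04°

n·sin(A/2) = 1.316 × sin 45° = 1.316 × 0.7071 = 0.9306.
D_min = 2·arcsin(0.9306) − 90° = 2 × 68.521° − 90° = 47.042°.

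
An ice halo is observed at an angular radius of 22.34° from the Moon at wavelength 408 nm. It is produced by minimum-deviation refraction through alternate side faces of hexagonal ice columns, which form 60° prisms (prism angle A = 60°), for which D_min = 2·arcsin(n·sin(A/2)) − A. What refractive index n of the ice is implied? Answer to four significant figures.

1.317

Rearranging: n = sin((D_min + A)/2) / sin(A/2).
(D_min + A)/2 = (22.34° + 60°)/2 = 41.170°.
n = sin 41.170° / sin 30° = 0.6583 / 0.5000 = 1.3166.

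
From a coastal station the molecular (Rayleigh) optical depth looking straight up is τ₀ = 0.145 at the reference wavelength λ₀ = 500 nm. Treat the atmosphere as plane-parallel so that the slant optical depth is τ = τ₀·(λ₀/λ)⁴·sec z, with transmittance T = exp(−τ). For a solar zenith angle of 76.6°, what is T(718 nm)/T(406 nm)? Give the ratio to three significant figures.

Airmass: sec 76.6° = 4.3150.
τ(718 nm) = 0.145 × (500/718)⁴ × 4.3150 = 0.145 × 0.2352 × 4.3150 = 0.1471.
τ(406 nm) = 0.145 × (500/406)⁴ × 4.3150 = 0.145 × 2.3003 × 4.3150 = 1.4392.
T(718)/T(406) = exp(τ_B − τ_A) = exp(1.2921) = 3.6404.

3.64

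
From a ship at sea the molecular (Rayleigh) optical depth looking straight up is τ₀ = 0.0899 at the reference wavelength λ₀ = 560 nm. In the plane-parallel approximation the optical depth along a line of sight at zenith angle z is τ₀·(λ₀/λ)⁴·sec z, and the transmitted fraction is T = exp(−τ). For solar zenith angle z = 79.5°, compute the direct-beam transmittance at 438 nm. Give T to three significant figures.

0.268

sec 79.5° = 5.4874.
τ = 0.0899 × (560/438)⁴ × 5.4874 = 0.0899 × 2.6721 × 5.4874 = 1.3182.
T = exp(−1.3182) = 0.2676.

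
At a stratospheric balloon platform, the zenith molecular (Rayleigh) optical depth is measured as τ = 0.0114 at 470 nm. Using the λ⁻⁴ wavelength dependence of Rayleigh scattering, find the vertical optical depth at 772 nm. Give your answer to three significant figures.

0.00157

τ(772 nm) = τ(470 nm) × (470/772)⁴ = 0.0114 × (0.6088)⁴ = 0.0114 × 0.1374 = 0.0016.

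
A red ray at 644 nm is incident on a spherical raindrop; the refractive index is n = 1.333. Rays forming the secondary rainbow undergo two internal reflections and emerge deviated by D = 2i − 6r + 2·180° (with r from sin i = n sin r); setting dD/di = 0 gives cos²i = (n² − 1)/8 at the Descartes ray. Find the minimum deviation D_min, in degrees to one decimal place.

230.9°

cos²i = (1.77689 − 1)/8 = 0.09711; i = arccos(0.31163) = 71.843°.
sin r = sin 71.843°/1.333 = 0.71283; r = 45.466°.
D_min = 2·71.843° − 6·45.466° + 360° = 230.891°.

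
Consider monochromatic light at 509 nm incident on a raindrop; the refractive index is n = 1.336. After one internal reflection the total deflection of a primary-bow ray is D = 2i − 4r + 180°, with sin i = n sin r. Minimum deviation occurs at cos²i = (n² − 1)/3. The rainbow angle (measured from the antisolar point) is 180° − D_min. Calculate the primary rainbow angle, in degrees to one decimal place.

cos²i = (1.78490 − 1)/3 = 0.26163; i = arccos(0.51150) = 59.236°.
sin r = sin 59.236°/1.336 = 0.64318; r = 40.029°.
D_min = 2·59.236° − 4·40.029° + 180° = 138.356°.
Rainbow angle = 180° − D_min = 41.644°.

41.6°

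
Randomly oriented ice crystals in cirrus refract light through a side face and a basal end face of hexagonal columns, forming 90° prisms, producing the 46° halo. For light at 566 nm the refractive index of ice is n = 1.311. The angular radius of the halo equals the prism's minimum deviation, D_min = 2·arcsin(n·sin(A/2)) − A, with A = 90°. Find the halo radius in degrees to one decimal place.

n·sin(A/2) = 1.311 × sin 45° = 1.311 × 0.7071 = 0.9270.
D_min = 2·arcsin(0.9270) − 90° = 2 × 67.974° − 90° = 45.949°.

45.9°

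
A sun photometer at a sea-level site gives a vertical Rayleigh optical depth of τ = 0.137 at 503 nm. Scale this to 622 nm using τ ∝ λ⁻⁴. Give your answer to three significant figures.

τ(622 nm) = τ(503 nm) × (503/622)⁴ = 0.137 × (0.8087)⁴ = 0.137 × 0.4277 = 0.0586.

0.0586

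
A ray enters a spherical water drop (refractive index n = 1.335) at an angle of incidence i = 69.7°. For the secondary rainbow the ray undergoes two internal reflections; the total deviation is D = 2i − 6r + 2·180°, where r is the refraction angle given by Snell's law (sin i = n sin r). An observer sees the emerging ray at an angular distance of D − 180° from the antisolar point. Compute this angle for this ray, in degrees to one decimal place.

51.6°

sin r = sin 69.7° / 1.335 = 0.9379/1.335 = 0.7025; r = 44.63°.
D = 2·69.7° − 6·44.63° + 2·180° = 139.40° − 267.79° + 360° = 231.61°.
Angle from antisolar point = D − 180° = 51.61°.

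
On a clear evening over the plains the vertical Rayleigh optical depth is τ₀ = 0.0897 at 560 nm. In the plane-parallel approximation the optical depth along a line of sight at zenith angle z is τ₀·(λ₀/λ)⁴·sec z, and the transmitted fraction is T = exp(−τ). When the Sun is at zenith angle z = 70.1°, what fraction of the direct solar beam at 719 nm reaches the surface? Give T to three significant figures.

0.908

sec 70.1° = 2.9379.
τ = 0.0897 × (560/719)⁴ × 2.9379 = 0.0897 × 0.3680 × 2.9379 = 0.0970.
T = exp(−0.0970) = 0.9076.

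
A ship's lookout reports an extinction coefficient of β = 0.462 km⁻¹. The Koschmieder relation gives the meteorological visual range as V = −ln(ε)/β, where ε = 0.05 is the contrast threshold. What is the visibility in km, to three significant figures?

V = −ln(0.05) / 0.462 = 2.996 / 0.462 = 6.4843 km.

6.48 km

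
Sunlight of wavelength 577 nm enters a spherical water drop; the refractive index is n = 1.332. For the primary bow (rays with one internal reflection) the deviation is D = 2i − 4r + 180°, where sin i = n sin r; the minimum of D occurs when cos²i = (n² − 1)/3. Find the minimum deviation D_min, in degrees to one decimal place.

137.8°

cos²i = (1.77422 − 1)/3 = 0.25807; i = arccos(0.50801) = 59.469°.
sin r = sin 59.469°/1.332 = 0.64666; r = 40.290°.
D_min = 2·59.469° − 4·40.290° + 180° = 137.776°.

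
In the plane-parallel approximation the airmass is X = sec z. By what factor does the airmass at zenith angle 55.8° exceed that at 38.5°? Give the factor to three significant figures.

1.39

X(55.8°)/X(38.5°) = sec 55.8° / sec 38.5° = cos 38.5° / cos 55.8° = 0.7826/0.5621 = 1.3923.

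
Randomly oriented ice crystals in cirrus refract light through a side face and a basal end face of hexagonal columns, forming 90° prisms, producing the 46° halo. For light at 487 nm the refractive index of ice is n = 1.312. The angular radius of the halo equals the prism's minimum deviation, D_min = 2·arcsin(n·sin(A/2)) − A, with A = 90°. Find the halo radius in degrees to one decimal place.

n·sin(A/2) = 1.312 × sin 45° = 1.312 × 0.7071 = 0.9277.
D_min = 2·arcsin(0.9277) − 90° = 2 × 68.083° − 90° = 46.166°.

46.2°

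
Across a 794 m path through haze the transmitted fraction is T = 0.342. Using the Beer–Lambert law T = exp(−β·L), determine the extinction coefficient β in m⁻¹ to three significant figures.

Beer–Lambert: T = exp(−βL) ⇒ β = −ln(T)/L = −ln(0.342)/794 = 1.0729/794 = 0.001351 m⁻¹.

0.00135 m⁻¹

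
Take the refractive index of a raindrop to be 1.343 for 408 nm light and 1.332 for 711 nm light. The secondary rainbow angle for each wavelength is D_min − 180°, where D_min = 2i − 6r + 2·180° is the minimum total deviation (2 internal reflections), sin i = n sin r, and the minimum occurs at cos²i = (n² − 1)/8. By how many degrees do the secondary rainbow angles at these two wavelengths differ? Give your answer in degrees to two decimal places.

2.85°

At 408 nm (n = 1.343): cos²i = 0.10046 → i = 71.522°, r = 44.928°, D_min = 233.478°, rainbow angle = 53.478°.
At 711 nm (n = 1.332): cos²i = 0.09678 → i = 71.875°, r = 45.520°, D_min = 230.628°, rainbow angle = 50.628°.
Angular width = |53.478° − 50.628°| = 2.849°.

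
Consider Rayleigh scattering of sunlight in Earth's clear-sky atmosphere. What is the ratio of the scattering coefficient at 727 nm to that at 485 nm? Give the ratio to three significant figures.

0.198

Rayleigh scattering ∝ λ⁻⁴, so the ratio of coefficients is the inverse fourth power of the wavelength ratio.
σ(727)/σ(485) = (485/727)⁴ = (0.6671)⁴ = 0.1981.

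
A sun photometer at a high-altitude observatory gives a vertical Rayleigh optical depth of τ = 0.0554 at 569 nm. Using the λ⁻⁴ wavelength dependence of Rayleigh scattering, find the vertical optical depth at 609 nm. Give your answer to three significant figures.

0.0422

τ(609 nm) = τ(569 nm) × (569/609)⁴ = 0.0554 × (0.9343)⁴ = 0.0554 × 0.7620 = 0.0422.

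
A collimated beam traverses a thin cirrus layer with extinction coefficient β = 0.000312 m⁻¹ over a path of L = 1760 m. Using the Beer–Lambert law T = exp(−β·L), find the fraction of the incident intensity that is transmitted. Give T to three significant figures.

0.577

τ = β·L = 0.000312 × 1760 = 0.5491.
T = exp(−0.5491) = 0.5775.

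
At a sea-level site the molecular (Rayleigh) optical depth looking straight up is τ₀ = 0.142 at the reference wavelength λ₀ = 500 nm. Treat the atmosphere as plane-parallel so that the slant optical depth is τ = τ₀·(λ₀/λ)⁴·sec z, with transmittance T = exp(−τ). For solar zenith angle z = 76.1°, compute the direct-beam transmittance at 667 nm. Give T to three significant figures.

0.830

sec 76.1° = 4.1627.
τ = 0.142 × (500/667)⁴ × 4.1627 = 0.142 × 0.3158 × 4.1627 = 0.1867.
T = exp(−0.1867) = 0.8297.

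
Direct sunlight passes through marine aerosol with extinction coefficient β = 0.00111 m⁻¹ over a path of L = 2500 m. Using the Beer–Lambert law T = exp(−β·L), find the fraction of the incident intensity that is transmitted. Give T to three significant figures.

τ = β·L = 0.00111 × 2500 = 2.7750.
T = exp(−2.7750) = 0.0623.

0.0623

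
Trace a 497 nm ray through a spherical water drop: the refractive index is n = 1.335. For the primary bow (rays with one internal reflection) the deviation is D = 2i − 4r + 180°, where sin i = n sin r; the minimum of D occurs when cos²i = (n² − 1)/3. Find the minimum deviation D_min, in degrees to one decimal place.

cos²i = (1.78222 − 1)/3 = 0.26074; i = arccos(0.51063) = 59.294°.
sin r = sin 59.294°/1.335 = 0.64405; r = 40.094°.
D_min = 2·59.294° − 4·40.094° + 180° = 138.212°.

138.2°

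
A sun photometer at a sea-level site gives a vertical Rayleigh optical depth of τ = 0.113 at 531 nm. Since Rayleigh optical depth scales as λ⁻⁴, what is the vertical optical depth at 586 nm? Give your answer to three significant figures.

τ(586 nm) = τ(531 nm) × (531/586)⁴ = 0.113 × (0.9061)⁴ = 0.113 × 0.6742 = 0.0762.

0.0762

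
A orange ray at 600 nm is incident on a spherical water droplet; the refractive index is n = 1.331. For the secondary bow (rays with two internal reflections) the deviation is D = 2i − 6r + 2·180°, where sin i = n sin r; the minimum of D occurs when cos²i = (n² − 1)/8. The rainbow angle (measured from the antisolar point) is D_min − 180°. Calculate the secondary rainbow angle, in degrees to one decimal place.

50.4°

cos²i = (1.77156 − 1)/8 = 0.09645; i = arccos(0.31056) = 71.907°.
sin r = sin 71.907°/1.331 = 0.71417; r = 45.575°.
D_min = 2·71.907° − 6·45.575° + 360° = 230.365°.
Rainbow angle = D_min − 180° = 50.365°.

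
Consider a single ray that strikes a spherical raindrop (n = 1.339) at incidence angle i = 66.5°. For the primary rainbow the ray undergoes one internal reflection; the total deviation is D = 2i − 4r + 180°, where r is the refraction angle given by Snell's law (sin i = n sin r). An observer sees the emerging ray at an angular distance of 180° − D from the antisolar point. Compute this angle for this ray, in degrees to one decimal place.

sin r = sin 66.5° / 1.339 = 0.9171/1.339 = 0.6849; r = 43.23°.
D = 2·66.5° − 4·43.23° + 180° = 133.00° − 172.91° + 180° = 140.09°.
Angle from antisolar point = 180° − D = 39.91°.

39.9°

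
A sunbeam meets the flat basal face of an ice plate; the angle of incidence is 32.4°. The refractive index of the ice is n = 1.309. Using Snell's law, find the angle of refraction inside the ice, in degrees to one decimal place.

Snell: sin θ_r = sin θ_i / n = sin 32.4° / 1.309 = 0.5358 / 1.309 = 0.4093.
θ_r = arcsin(0.4093) = 24.16°.

24.2°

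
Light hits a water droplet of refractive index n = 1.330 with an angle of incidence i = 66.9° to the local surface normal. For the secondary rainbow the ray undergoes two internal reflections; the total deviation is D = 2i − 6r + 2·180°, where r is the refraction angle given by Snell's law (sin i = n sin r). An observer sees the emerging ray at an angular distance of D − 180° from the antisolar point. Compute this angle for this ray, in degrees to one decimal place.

51.3°

sin r = sin 66.9° / 1.330 = 0.9198/1.330 = 0.6916; r = 43.76°.
D = 2·66.9° − 6·43.76° + 2·180° = 133.80° − 262.54° + 360° = 231.26°.
Angle from antisolar point = D − 180° = 51.26°.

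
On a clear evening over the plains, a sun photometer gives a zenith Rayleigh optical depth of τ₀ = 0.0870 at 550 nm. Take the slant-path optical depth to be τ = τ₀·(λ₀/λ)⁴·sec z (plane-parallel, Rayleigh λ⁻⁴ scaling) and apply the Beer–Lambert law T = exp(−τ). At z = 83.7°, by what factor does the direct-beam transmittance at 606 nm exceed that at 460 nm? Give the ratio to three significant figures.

Airmass: sec 83.7° = 9.1129.
τ(606 nm) = 0.0870 × (550/606)⁴ × 9.1129 = 0.0870 × 0.6785 × 9.1129 = 0.5379.
τ(460 nm) = 0.0870 × (550/460)⁴ × 9.1129 = 0.0870 × 2.0437 × 9.1129 = 1.6203.
T(606)/T(460) = exp(τ_B − τ_A) = exp(1.0824) = 2.9516.

2.95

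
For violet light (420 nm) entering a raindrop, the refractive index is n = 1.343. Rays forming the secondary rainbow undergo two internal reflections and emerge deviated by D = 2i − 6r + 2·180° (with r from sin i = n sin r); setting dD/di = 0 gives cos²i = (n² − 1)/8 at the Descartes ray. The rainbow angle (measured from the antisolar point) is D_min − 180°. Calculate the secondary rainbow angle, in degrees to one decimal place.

cos²i = (1.80365 − 1)/8 = 0.10046; i = arccos(0.31695) = 71.522°.
sin r = sin 71.522°/1.343 = 0.70621; r = 44.928°.
D_min = 2·71.522° − 6·44.928° + 360° = 233.478°.
Rainbow angle = D_min − 180° = 53.478°.

53.5°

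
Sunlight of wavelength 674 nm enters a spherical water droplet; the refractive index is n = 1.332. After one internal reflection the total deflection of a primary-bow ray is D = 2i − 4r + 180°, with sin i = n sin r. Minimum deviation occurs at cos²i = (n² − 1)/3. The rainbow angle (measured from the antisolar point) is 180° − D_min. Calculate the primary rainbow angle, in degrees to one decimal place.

cos²i = (1.77422 − 1)/3 = 0.25807; i = arccos(0.50801) = 59.469°.
sin r = sin 59.469°/1.332 = 0.64666; r = 40.290°.
D_min = 2·59.469° − 4·40.290° + 180° = 137.776°.
Rainbow angle = 180° − D_min = 42.224°.

42.2°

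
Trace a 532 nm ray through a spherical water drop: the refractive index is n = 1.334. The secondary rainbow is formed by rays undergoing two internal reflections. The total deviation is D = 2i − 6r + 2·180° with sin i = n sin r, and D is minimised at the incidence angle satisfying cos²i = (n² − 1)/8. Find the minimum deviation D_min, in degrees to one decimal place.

cos²i = (1.77956 − 1)/8 = 0.09744; i = arccos(0.31216) = 71.810°.
sin r = sin 71.810°/1.334 = 0.71217; r = 45.411°.
D_min = 2·71.810° − 6·45.411° + 360° = 231.153°.

231.2°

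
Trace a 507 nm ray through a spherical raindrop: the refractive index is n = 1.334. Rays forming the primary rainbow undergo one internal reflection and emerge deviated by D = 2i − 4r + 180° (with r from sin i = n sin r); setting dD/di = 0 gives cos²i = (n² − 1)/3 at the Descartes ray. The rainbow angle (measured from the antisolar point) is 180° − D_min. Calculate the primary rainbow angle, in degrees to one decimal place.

cos²i = (1.77956 − 1)/3 = 0.25985; i = arccos(0.50976) = 59.352°.
sin r = sin 59.352°/1.334 = 0.64492; r = 40.159°.
D_min = 2·59.352° − 4·40.159° + 180° = 138.067°.
Rainbow angle = 180° − D_min = 41.933°.

41.9°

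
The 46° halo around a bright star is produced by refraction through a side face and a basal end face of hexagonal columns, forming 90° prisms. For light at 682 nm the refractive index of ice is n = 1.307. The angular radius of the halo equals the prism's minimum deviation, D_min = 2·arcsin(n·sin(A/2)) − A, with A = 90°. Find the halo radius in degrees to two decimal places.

n·sin(A/2) = 1.307 × sin 45° = 1.307 × 0.7071 = 0.9242.
D_min = 2·arcsin(0.9242) − 90° = 2 × 67.546° − 90° = 45.093°.

45.09°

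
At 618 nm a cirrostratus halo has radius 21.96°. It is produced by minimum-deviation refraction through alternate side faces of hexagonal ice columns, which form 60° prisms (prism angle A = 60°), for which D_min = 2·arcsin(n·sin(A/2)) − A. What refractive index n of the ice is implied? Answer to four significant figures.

1.312

Rearranging: n = sin((D_min + A)/2) / sin(A/2).
(D_min + A)/2 = (21.96° + 60°)/2 = 40.980°.
n = sin 40.980° / sin 30° = 0.6558 / 0.5000 = 1.3116.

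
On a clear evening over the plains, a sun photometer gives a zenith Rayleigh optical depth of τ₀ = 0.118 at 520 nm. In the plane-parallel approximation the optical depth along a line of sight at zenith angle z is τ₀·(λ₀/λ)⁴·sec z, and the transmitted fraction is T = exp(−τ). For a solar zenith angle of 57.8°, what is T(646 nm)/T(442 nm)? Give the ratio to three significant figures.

1.39

Airmass: sec 57.8° = 1.8766.
τ(646 nm) = 0.118 × (520/646)⁴ × 1.8766 = 0.118 × 0.4198 × 1.8766 = 0.0930.
τ(442 nm) = 0.118 × (520/442)⁴ × 1.8766 = 0.118 × 1.9157 × 1.8766 = 0.4242.
T(646)/T(442) = exp(τ_B − τ_A) = exp(0.3312) = 1.3927.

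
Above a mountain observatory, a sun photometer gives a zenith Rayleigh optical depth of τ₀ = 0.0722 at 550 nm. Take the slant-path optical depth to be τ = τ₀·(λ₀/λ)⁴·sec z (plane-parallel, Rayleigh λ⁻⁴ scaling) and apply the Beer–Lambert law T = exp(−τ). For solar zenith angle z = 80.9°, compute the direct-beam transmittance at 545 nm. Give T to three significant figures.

sec 80.9° = 6.3228.
τ = 0.0722 × (550/545)⁴ × 6.3228 = 0.0722 × 1.0372 × 6.3228 = 0.4735.
T = exp(−0.4735) = 0.6228.

0.623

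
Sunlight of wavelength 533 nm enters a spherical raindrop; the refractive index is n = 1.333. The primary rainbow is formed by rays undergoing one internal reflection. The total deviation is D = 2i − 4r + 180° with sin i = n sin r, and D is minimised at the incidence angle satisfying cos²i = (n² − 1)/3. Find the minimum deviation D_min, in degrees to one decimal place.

cos²i = (1.77689 − 1)/3 = 0.25896; i = arccos(0.50888) = 59.410°.
sin r = sin 59.410°/1.333 = 0.64579; r = 40.225°.
D_min = 2·59.410° − 4·40.225° + 180° = 137.922°.

137.9°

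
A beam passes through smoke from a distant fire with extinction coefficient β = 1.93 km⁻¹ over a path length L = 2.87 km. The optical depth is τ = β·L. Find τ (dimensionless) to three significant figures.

τ = β·L = 1.93 × 2.87 = 5.5391.

5.54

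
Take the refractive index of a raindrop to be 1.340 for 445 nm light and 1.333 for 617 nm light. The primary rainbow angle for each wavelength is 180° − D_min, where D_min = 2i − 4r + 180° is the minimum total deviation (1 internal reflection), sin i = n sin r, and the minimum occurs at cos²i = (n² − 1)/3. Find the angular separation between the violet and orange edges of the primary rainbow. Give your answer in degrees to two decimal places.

At 445 nm (n = 1.340): cos²i = 0.26520 → i = 59.004°, r = 39.770°, D_min = 138.929°, rainbow angle = 41.071°.
At 617 nm (n = 1.333): cos²i = 0.25896 → i = 59.410°, r = 40.225°, D_min = 137.922°, rainbow angle = 42.078°.
Angular width = |41.071° − 42.078°| = 1.007°.

1.01°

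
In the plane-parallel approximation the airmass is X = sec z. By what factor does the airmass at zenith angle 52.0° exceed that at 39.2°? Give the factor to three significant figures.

1.26

X(52.0°)/X(39.2°) = sec 52.0° / sec 39.2° = cos 39.2° / cos 52.0° = 0.7749/0.6157 = 1.2587.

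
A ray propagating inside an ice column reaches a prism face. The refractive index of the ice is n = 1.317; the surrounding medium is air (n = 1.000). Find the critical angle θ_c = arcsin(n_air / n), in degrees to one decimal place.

49.4°

sin θ_c = n_air / n = 1.000 / 1.317 = 0.7593.
θ_c = arcsin(0.7593) = 49.40°.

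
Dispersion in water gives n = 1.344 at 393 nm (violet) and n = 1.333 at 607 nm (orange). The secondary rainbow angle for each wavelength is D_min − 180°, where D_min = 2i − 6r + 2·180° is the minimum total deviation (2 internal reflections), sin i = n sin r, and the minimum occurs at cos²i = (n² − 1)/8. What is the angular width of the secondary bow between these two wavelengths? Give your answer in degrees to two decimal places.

2.84°

At 393 nm (n = 1.344): cos²i = 0.10079 → i = 71.490°, r = 44.874°, D_min = 233.733°, rainbow angle = 53.733°.
At 607 nm (n = 1.333): cos²i = 0.09711 → i = 71.843°, r = 45.466°, D_min = 230.891°, rainbow angle = 50.891°.
Angular width = |53.733° − 50.891°| = 2.842°.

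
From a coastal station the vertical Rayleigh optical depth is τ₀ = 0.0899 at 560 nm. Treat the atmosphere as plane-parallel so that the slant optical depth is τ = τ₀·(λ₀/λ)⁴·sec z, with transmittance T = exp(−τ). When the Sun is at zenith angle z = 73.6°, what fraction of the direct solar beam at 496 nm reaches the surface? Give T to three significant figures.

sec 73.6° = 3.5418.
τ = 0.0899 × (560/496)⁴ × 3.5418 = 0.0899 × 1.6249 × 3.5418 = 0.5174.
T = exp(−0.5174) = 0.5961.

0.596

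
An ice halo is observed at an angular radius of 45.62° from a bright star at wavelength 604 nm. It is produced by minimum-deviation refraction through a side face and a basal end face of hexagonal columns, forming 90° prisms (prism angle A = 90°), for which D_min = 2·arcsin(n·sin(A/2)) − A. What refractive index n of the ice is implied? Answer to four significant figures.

Rearranging: n = sin((D_min + A)/2) / sin(A/2).
(D_min + A)/2 = (45.62° + 90°)/2 = 67.810°.
n = sin 67.810° / sin 45° = 0.9259 / 0.7071 = 1.3095.

1.309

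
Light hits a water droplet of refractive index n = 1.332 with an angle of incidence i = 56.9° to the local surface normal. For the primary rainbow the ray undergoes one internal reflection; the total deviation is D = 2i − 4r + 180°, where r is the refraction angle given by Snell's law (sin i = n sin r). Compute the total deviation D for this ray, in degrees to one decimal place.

137.9°

sin r = sin 56.9° / 1.332 = 0.8377/1.332 = 0.6289; r = 38.97°.
D = 2·56.9° − 4·38.97° + 180° = 113.80° − 155.88° + 180° = 137.92°.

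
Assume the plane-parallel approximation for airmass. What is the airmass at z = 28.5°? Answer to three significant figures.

X = sec z = 1/cos 28.5° = 1/0.8788 = 1.1379.

1.14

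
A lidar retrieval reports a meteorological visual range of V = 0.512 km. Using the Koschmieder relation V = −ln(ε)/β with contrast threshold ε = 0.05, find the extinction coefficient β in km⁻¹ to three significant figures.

5.85 km⁻¹

β = −ln(0.05) / V = 2.996 / 0.512 = 5.8510 km⁻¹.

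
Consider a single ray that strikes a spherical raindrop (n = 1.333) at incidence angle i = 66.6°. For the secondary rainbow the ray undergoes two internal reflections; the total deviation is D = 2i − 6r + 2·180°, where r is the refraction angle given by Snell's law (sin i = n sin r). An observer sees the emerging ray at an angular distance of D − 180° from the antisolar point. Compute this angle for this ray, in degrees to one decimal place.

52.1°

sin r = sin 66.6° / 1.333 = 0.9178/1.333 = 0.6885; r = 43.51°.
D = 2·66.6° − 6·43.51° + 2·180° = 133.20° − 261.06° + 360° = 232.14°.
Angle from antisolar point = D − 180° = 52.14°.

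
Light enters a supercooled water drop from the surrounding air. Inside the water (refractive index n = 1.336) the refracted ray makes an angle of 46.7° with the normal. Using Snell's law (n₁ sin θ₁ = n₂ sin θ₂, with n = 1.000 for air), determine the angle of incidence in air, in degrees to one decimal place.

76.5°

Snell: sin θ_i = n · sin θ_r = 1.336 × sin 46.7° = 1.336 × 0.7278 = 0.9723.
θ_i = arcsin(0.9723) = 76.48°.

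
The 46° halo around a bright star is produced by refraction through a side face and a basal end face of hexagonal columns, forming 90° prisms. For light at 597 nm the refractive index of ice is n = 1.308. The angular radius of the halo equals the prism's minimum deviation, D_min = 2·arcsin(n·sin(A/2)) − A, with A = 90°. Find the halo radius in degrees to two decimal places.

45.31°

n·sin(A/2) = 1.308 × sin 45° = 1.308 × 0.7071 = 0.9249.
D_min = 2·arcsin(0.9249) − 90° = 2 × 67.653° − 90° = 45.305°.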